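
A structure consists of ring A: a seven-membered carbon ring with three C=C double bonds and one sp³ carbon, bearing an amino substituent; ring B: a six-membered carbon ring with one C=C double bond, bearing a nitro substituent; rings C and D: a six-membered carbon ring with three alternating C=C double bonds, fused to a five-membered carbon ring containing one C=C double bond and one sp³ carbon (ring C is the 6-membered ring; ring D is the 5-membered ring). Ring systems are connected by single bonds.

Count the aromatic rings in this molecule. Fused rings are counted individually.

Ring A has one sp³ carbon, so it is not fully conjugated — not aromatic (cycloheptatriene).
Ring B has four sp³ carbons, so it is not fully conjugated — not aromatic (cyclohexene).
Ring C is planar and fully conjugated; 3 ring double bonds give 6 π electrons. That satisfies 4n+2 with n=1, so ring C is aromatic (benzene ring).
Ring D has one sp³ carbon, so it is not fully conjugated — not aromatic (cyclopentene ring).
Aromatic: C. Total: 1.

1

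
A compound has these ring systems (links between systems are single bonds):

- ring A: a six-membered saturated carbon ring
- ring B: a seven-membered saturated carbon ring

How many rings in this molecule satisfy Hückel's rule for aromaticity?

Ring A has only sp³ atoms, so it is not fully conjugated — not aromatic (cyclohexane).
Ring B has only sp³ atoms, so it is not fully conjugated — not aromatic (cycloheptane).
No ring is aromatic. Total: 0.

0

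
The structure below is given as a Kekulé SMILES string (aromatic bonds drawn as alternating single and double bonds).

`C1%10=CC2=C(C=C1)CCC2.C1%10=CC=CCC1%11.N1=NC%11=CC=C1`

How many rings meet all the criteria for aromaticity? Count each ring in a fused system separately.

The SMILES encodes a six-membered carbon ring with three alternating C=C double bonds, fused to a saturated five-membered carbon ring; a six-membered carbon ring with two conjugated C=C double bonds and two sp³ carbons; a six-membered ring with two adjacent nitrogens and three alternating double bonds.
The 6-membered ring is planar and fully conjugated; 3 ring double bonds give 6 π electrons. Since 6 = 4n+2 (n=1), it is aromatic (benzene ring).
The 5-membered ring has three sp³ carbons, so it is not fully conjugated — not aromatic (cyclopentane ring).
The second 6-membered ring has two sp³ carbons, so it is not fully conjugated — not aromatic (1,3-cyclohexadiene).
The 6-membered ring with two nitrogens (1,2) is planar and fully conjugated; 3 ring double bonds give 6 π electrons. That satisfies 4n+2 with n=1, so it is aromatic (pyridazine).
2 of the 4 rings are aromatic. Total: 2.

2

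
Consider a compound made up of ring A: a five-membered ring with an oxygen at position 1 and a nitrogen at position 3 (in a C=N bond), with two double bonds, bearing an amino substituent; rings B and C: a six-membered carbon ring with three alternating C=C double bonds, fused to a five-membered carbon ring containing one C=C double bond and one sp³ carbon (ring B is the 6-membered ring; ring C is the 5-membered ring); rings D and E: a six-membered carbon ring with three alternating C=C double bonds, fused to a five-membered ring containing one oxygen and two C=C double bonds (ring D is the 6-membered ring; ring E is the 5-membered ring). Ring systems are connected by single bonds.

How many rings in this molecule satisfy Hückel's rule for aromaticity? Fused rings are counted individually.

Ring A is planar and fully conjugated; 2 ring double bonds (4 π electrons) plus a heteroatom lone pair (2) give 6 π electrons. That satisfies 4n+2 with n=1, so ring A is aromatic (oxazole).
Ring B is fully conjugated (every ring atom contributes a p orbital); 3 ring double bonds give 6 π electrons. 6 = 4(1)+2, so ring B is aromatic (benzene ring).
Ring C has one sp³ carbon, so it is not fully conjugated — not aromatic (cyclopentene ring).
Rings D and E form a fused bicyclic system (with one oxygen) with 9 sp² atoms and 10 π electrons from ring double bonds plus a heteroatom lone pair. 10 = 4(2)+2, so the system is aromatic and both rings count as aromatic (benzofuran).
Aromatic: A, B, D, E. Total: 4.

4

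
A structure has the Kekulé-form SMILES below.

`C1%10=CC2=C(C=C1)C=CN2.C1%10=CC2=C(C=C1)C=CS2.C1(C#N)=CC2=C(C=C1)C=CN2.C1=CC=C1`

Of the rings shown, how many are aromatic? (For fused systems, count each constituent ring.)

The SMILES encodes a six-membered carbon ring with three alternating C=C double bonds, fused to a five-membered ring containing one N–H nitrogen and two C=C double bonds; a six-membered carbon ring with three alternating C=C double bonds, fused to a five-membered ring containing one sulfur and two C=C double bonds; a six-membered carbon ring with three alternating C=C double bonds, fused to a five-membered ring containing one N–H nitrogen and two C=C double bonds; a four-membered carbon ring with two alternating C=C double bonds.
The fused 6/5-membered bicyclic (with one N–H) is a single π system with 9 sp² atoms and 10 π electrons from ring double bonds plus a heteroatom lone pair. 10 = 4(2)+2, so the system is aromatic and both rings count as aromatic (indole).
The fused 6/5-membered bicyclic (with one sulfur) is a single π system with 9 sp² atoms and 10 π electrons from ring double bonds plus a heteroatom lone pair. 10 = 4(2)+2, so the system is aromatic and both rings count as aromatic (benzothiophene).
The fused 6/5-membered bicyclic (with one N–H) is a single π system with 9 sp² atoms and 10 π electrons from ring double bonds plus a heteroatom lone pair. 10 = 4(2)+2, so the system is aromatic and both rings count as aromatic (indole).
The 4-membered ring has only sp² ring atoms; a planar conformation would have a fully conjugated π system of 4 electrons. But 4 = 4(1), which is 4n not 4n+2, so it is not aromatic (cyclobutadiene) — cyclobutadiene is antiaromatic and distorts to a rectangle.
6 of the 7 rings are aromatic. Total: 6.

6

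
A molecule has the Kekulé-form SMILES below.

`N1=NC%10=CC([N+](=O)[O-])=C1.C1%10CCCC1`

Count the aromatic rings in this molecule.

The SMILES encodes a six-membered ring with two adjacent nitrogens and three alternating double bonds; a five-membered saturated carbon ring.
The 6-membered ring with two nitrogens (1,2) is fully conjugated (every ring atom contributes a p orbital); 3 ring double bonds give 6 π electrons. 6 = 4(1)+2, so it is aromatic (pyridazine).
The 5-membered ring has only sp³ atoms, so it is not fully conjugated — not aromatic (cyclopentane).
1 of the 2 rings is aromatic. Total: 1.

1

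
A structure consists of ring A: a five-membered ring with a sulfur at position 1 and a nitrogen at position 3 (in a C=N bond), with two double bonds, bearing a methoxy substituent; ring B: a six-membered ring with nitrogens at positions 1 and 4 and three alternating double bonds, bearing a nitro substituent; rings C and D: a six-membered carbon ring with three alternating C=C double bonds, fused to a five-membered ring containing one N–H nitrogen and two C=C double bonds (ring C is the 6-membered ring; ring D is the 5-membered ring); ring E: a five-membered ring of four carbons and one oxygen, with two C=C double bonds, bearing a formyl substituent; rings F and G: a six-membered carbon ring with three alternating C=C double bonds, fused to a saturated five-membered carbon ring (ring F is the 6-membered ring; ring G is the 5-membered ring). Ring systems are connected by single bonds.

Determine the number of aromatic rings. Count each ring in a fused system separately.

Ring A has a continuous p-orbital overlap around the ring; 2 ring double bonds (4 π electrons) plus a heteroatom lone pair (2) give 6 π electrons. Since 6 = 4n+2 (n=1), ring A is aromatic (thiazole).
Ring B is planar and fully conjugated; 3 ring double bonds give 6 π electrons. Since 6 = 4n+2 (n=1), ring B is aromatic (pyrazine).
Rings C and D form a fused bicyclic system (with one N–H) with 9 sp² atoms and 10 π electrons from ring double bonds plus a heteroatom lone pair. 10 = 4(2)+2, so the system is aromatic and both rings count as aromatic (indole).
Ring E is planar and fully conjugated; 2 ring double bonds (4 π electrons) plus a heteroatom lone pair (2) give 6 π electrons. Since 6 = 4n+2 (n=1), ring E is aromatic (furan).
Ring F is fully conjugated (every ring atom contributes a p orbital); 3 ring double bonds give 6 π electrons. 6 = 4(1)+2, so ring F is aromatic (benzene ring).
Ring G has three sp³ carbons, so it is not fully conjugated — not aromatic (cyclopentane ring).
Aromatic: A, B, C, D, E, F. Total: 6.

6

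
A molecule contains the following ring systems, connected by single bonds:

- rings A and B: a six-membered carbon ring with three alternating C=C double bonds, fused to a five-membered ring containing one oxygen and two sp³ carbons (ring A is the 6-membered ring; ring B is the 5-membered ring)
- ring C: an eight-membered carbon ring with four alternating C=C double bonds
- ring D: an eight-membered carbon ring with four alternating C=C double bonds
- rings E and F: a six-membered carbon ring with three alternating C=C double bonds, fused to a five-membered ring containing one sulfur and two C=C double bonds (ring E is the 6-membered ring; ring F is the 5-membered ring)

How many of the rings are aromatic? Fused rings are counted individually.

Ring A is planar and fully conjugated; 3 ring double bonds give 6 π electrons. 6 = 4(1)+2, so ring A is aromatic (benzene ring).
Ring B has two sp³ carbons, so it is not fully conjugated — not aromatic (oxolane ring).
Ring C has only sp² ring atoms; a planar conformation would have a fully conjugated π system of 8 electrons. But 8 = 4(2), which is 4n not 4n+2, so ring C is not aromatic (cyclooctatetraene) — cyclooctatetraene distorts into a non-planar tub to avoid antiaromaticity.
Ring D has only sp² ring atoms; a planar conformation would have a fully conjugated π system of 8 electrons. But 8 = 4(2), which is 4n not 4n+2, so ring D is not aromatic (cyclooctatetraene) — cyclooctatetraene distorts into a non-planar tub to avoid antiaromaticity.
Rings E and F form a fused bicyclic system (with one sulfur) with 9 sp² atoms and 10 π electrons from ring double bonds plus a heteroatom lone pair. 10 = 4(2)+2, so the system is aromatic and both rings count as aromatic (benzothiophene).
Aromatic: A, E, F. Total: 3.

3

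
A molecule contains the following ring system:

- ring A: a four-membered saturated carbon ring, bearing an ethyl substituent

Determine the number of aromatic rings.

0

Ring A has only sp³ atoms, so it is not fully conjugated — not aromatic (cyclobutane).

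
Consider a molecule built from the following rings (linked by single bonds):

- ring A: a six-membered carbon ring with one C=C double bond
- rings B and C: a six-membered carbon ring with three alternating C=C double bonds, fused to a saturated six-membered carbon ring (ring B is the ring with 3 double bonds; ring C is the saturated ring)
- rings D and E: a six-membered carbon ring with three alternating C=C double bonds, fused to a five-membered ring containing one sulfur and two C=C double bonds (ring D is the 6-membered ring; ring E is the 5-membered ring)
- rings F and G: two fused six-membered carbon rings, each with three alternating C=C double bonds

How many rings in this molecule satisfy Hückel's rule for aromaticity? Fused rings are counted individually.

5

Ring A has four sp³ carbons, so it is not fully conjugated — not aromatic (cyclohexene).
Ring B is fully conjugated (every ring atom contributes a p orbital); 3 ring double bonds give 6 π electrons. 6 = 4(1)+2, so ring B is aromatic (benzene ring).
Ring C has four sp³ carbons, so it is not fully conjugated — not aromatic (cyclohexane ring).
Rings D and E form a fused bicyclic system (with one sulfur) with 9 sp² atoms and 10 π electrons from ring double bonds plus a heteroatom lone pair. 10 = 4(2)+2, so the system is aromatic and both rings count as aromatic (benzothiophene).
Rings F and G form a fused bicyclic system with 10 sp² atoms and 10 π electrons from ring double bonds. 10 = 4(2)+2, so the system is aromatic and both rings count as aromatic (naphthalene).
Aromatic: B, D, E, F, G. Total: 5.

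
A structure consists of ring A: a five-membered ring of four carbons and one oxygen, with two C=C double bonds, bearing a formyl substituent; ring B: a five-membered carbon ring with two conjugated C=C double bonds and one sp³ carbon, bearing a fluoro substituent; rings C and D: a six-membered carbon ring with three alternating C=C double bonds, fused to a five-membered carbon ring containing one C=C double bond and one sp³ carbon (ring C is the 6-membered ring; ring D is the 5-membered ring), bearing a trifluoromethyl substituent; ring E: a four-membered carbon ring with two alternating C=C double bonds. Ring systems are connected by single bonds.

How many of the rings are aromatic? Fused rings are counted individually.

Ring A is fully conjugated (every ring atom contributes a p orbital); 2 ring double bonds (4 π electrons) plus a heteroatom lone pair (2) give 6 π electrons. That satisfies 4n+2 with n=1, so ring A is aromatic (furan).
Ring B has one sp³ carbon, so it is not fully conjugated — not aromatic (cyclopentadiene).
Ring C has a continuous p-orbital overlap around the ring; 3 ring double bonds give 6 π electrons. 6 = 4(1)+2, so ring C is aromatic (benzene ring).
Ring D has one sp³ carbon, so it is not fully conjugated — not aromatic (cyclopentene ring).
Ring E has only sp² ring atoms; a planar conformation would have a fully conjugated π system of 4 electrons. But 4 = 4(1), which is 4n not 4n+2, so ring E is not aromatic (cyclobutadiene) — cyclobutadiene is antiaromatic and distorts to a rectangle.
Aromatic: A, C. Total: 2.

2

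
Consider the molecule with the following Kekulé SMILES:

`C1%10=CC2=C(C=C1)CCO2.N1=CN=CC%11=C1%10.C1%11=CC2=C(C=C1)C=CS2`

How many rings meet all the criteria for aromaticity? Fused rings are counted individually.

The SMILES encodes a six-membered carbon ring with three alternating C=C double bonds, fused to a five-membered ring containing one oxygen and two sp³ carbons; a six-membered ring with nitrogens at positions 1 and 3 and three alternating double bonds; a six-membered carbon ring with three alternating C=C double bonds, fused to a five-membered ring containing one sulfur and two C=C double bonds.
The 6-membered ring has a continuous p-orbital overlap around the ring; 3 ring double bonds give 6 π electrons. 6 = 4(1)+2, so it is aromatic (benzene ring).
The 5-membered ring with one oxygen has two sp³ carbons, so it is not fully conjugated — not aromatic (oxolane ring).
The 6-membered ring with two nitrogens (1,3) has a continuous p-orbital overlap around the ring; 3 ring double bonds give 6 π electrons. 6 = 4(1)+2, so it is aromatic (pyrimidine).
The fused 6/5-membered bicyclic (with one sulfur) is a single π system with 9 sp² atoms and 10 π electrons from ring double bonds plus a heteroatom lone pair. 10 = 4(2)+2, so the system is aromatic and both rings count as aromatic (benzothiophene).
4 of the 5 rings are aromatic. Total: 4.

4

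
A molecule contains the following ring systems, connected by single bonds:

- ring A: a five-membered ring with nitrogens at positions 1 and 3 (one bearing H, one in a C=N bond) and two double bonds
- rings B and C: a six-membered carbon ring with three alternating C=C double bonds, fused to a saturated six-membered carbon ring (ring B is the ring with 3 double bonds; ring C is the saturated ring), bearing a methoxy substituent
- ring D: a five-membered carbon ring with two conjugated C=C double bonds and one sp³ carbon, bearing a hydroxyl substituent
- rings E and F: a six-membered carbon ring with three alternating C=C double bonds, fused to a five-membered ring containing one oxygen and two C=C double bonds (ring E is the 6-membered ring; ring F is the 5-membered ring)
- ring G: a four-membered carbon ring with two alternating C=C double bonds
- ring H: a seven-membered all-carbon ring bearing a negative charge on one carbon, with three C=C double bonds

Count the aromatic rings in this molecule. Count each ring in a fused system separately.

Ring A is planar and fully conjugated; 2 ring double bonds (4 π electrons) plus a heteroatom lone pair (2) give 6 π electrons. 6 = 4(1)+2, so ring A is aromatic (imidazole).
Ring B has a continuous p-orbital overlap around the ring; 3 ring double bonds give 6 π electrons. Since 6 = 4n+2 (n=1), ring B is aromatic (benzene ring).
Ring C has four sp³ carbons, so it is not fully conjugated — not aromatic (cyclohexane ring).
Ring D has one sp³ carbon, so it is not fully conjugated — not aromatic (cyclopentadiene).
Rings E and F form a fused bicyclic system (with one oxygen) with 9 sp² atoms and 10 π electrons from ring double bonds plus a heteroatom lone pair. 10 = 4(2)+2, so the system is aromatic and both rings count as aromatic (benzofuran).
Ring G has only sp² ring atoms; a planar conformation would have a fully conjugated π system of 4 electrons. But 4 = 4(1), which is 4n not 4n+2, so ring G is not aromatic (cyclobutadiene) — cyclobutadiene is antiaromatic and distorts to a rectangle.
Ring H has only sp² ring atoms; a planar conformation would have a fully conjugated π system of 8 electrons. But 8 = 4(2), which is 4n not 4n+2, so ring H is not aromatic (cycloheptatrienyl anion).
Aromatic: A, B, E, F. Total: 4.

4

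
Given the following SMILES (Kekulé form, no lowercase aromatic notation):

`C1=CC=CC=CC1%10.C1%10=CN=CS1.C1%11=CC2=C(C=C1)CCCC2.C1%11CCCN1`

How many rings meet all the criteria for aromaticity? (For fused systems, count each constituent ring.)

2

The SMILES encodes a seven-membered carbon ring with three C=C double bonds and one sp³ carbon; a five-membered ring with a sulfur at position 1 and a nitrogen at position 3 (in a C=N bond), with two double bonds; a six-membered carbon ring with three alternating C=C double bonds, fused to a saturated six-membered carbon ring; a five-membered saturated ring of four carbons and one N–H nitrogen.
The 7-membered ring has one sp³ carbon, so it is not fully conjugated — not aromatic (cycloheptatriene).
The 5-membered ring with one sulfur and one =N– has a continuous p-orbital overlap around the ring; 2 ring double bonds (4 π electrons) plus a heteroatom lone pair (2) give 6 π electrons. That satisfies 4n+2 with n=1, so it is aromatic (thiazole).
The 6-membered ring has a continuous p-orbital overlap around the ring; 3 ring double bonds give 6 π electrons. That satisfies 4n+2 with n=1, so it is aromatic (benzene ring).
The second 6-membered ring has four sp³ carbons, so it is not fully conjugated — not aromatic (cyclohexane ring).
The 5-membered ring with one N–H has only sp³ atoms, so it is not fully conjugated — not aromatic (pyrrolidine).
2 of the 5 rings are aromatic. Total: 2.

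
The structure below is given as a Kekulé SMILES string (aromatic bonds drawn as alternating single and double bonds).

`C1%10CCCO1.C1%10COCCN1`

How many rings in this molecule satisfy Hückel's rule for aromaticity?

0

The SMILES encodes a five-membered saturated ring of four carbons and one oxygen; a six-membered saturated ring with an oxygen and an N–H nitrogen at positions 1 and 4.
The 5-membered ring with one oxygen has only sp³ atoms, so it is not fully conjugated — not aromatic (tetrahydrofuran).
The 6-membered ring with one oxygen and one N–H (1,4) has only sp³ atoms, so it is not fully conjugated — not aromatic (morpholine).
None of the rings are aromatic. Total: 0.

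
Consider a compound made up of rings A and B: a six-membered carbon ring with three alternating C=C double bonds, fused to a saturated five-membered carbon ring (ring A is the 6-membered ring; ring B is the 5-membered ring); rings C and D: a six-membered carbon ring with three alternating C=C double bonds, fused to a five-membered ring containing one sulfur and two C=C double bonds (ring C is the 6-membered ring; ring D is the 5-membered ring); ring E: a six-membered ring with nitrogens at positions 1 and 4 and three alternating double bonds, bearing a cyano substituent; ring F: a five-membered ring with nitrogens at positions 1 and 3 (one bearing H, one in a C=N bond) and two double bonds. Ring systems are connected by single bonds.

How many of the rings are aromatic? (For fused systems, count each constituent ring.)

5

Ring A is planar and fully conjugated; 3 ring double bonds give 6 π electrons. 6 = 4(1)+2, so ring A is aromatic (benzene ring).
Ring B has three sp³ carbons, so it is not fully conjugated — not aromatic (cyclopentane ring).
Rings C and D form a fused bicyclic system (with one sulfur) with 9 sp² atoms and 10 π electrons from ring double bonds plus a heteroatom lone pair. 10 = 4(2)+2, so the system is aromatic and both rings count as aromatic (benzothiophene).
Ring E is fully conjugated (every ring atom contributes a p orbital); 3 ring double bonds give 6 π electrons. Since 6 = 4n+2 (n=1), ring E is aromatic (pyrazine).
Ring F has a continuous p-orbital overlap around the ring; 2 ring double bonds (4 π electrons) plus a heteroatom lone pair (2) give 6 π electrons. Since 6 = 4n+2 (n=1), ring F is aromatic (imidazole).
Aromatic: A, C, D, E, F. Total: 5.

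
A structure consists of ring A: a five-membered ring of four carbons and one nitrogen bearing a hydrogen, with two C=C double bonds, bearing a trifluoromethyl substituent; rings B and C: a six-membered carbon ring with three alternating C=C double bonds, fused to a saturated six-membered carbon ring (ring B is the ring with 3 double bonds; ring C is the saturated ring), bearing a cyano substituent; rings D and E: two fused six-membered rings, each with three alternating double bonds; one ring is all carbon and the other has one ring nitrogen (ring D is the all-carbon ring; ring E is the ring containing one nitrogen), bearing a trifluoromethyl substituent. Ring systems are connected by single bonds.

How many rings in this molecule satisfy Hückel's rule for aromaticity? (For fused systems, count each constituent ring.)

Ring A is fully conjugated (every ring atom contributes a p orbital); 2 ring double bonds (4 π electrons) plus a heteroatom lone pair (2) give 6 π electrons. That satisfies 4n+2 with n=1, so ring A is aromatic (pyrrole).
Ring B is planar and fully conjugated; 3 ring double bonds give 6 π electrons. 6 = 4(1)+2, so ring B is aromatic (benzene ring).
Ring C has four sp³ carbons, so it is not fully conjugated — not aromatic (cyclohexane ring).
Rings D and E form a fused bicyclic system (with one nitrogen) with 10 sp² atoms and 10 π electrons from ring double bonds. 10 = 4(2)+2, so the system is aromatic and both rings count as aromatic (quinoline).
Aromatic: A, B, D, E. Total: 4.

4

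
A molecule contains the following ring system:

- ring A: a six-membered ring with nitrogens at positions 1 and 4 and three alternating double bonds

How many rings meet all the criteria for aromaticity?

Ring A is fully conjugated (every ring atom contributes a p orbital); 3 ring double bonds give 6 π electrons. That satisfies 4n+2 with n=1, so ring A is aromatic (pyrazine).

1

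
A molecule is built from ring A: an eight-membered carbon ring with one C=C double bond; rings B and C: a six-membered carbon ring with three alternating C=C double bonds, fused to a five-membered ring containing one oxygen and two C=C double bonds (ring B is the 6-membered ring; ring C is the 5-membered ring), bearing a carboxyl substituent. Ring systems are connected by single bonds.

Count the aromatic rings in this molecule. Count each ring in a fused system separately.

2

Ring A has six sp³ carbons, so it is not fully conjugated — not aromatic (cyclooctene).
Rings B and C form a fused bicyclic system (with one oxygen) with 9 sp² atoms and 10 π electrons from ring double bonds plus a heteroatom lone pair. 10 = 4(2)+2, so the system is aromatic and both rings count as aromatic (benzofuran).
Aromatic: B, C. Total: 2.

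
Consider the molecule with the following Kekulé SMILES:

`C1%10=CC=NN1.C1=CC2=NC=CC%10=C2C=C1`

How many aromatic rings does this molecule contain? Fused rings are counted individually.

The SMILES encodes a five-membered ring with two adjacent nitrogens (one bearing H, one in a double bond) and two double bonds; two fused six-membered rings, each with three alternating double bonds; one ring is all carbon and the other has one ring nitrogen.
The 5-membered ring with two adjacent nitrogens (one N–H, one =N–) is fully conjugated (every ring atom contributes a p orbital); 2 ring double bonds (4 π electrons) plus a heteroatom lone pair (2) give 6 π electrons. Since 6 = 4n+2 (n=1), it is aromatic (pyrazole).
The fused 6/6-membered bicyclic (with one nitrogen) is a single π system with 10 sp² atoms and 10 π electrons from ring double bonds. 10 = 4(2)+2, so the system is aromatic and both rings count as aromatic (quinoline).
3 of the 3 rings are aromatic. Total: 3.

3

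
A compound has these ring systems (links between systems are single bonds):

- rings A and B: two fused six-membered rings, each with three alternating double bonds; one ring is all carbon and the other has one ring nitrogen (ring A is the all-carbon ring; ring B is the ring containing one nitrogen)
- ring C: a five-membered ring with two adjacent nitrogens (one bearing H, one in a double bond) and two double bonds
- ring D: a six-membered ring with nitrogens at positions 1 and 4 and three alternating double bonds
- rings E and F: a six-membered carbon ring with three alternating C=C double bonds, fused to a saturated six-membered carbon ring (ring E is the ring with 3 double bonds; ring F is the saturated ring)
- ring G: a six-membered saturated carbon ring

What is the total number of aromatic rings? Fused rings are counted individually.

5

Rings A and B form a fused bicyclic system (with one nitrogen) with 10 sp² atoms and 10 π electrons from ring double bonds. 10 = 4(2)+2, so the system is aromatic and both rings count as aromatic (quinoline).
Ring C is planar and fully conjugated; 2 ring double bonds (4 π electrons) plus a heteroatom lone pair (2) give 6 π electrons. That satisfies 4n+2 with n=1, so ring C is aromatic (pyrazole).
Ring D is fully conjugated (every ring atom contributes a p orbital); 3 ring double bonds give 6 π electrons. Since 6 = 4n+2 (n=1), ring D is aromatic (pyrazine).
Ring E has a continuous p-orbital overlap around the ring; 3 ring double bonds give 6 π electrons. 6 = 4(1)+2, so ring E is aromatic (benzene ring).
Ring F has four sp³ carbons, so it is not fully conjugated — not aromatic (cyclohexane ring).
Ring G has only sp³ atoms, so it is not fully conjugated — not aromatic (cyclohexane).
Aromatic: A, B, C, D, E. Total: 5.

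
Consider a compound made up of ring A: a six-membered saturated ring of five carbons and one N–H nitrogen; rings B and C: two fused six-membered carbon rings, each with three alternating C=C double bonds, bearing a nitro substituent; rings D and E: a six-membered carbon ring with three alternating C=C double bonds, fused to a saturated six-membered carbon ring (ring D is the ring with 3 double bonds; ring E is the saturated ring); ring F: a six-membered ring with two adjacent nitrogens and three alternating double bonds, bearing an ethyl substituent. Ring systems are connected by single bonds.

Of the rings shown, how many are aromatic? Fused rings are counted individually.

Ring A has only sp³ atoms, so it is not fully conjugated — not aromatic (piperidine).
Rings B and C form a fused bicyclic system with 10 sp² atoms and 10 π electrons from ring double bonds. 10 = 4(2)+2, so the system is aromatic and both rings count as aromatic (naphthalene).
Ring D is planar and fully conjugated; 3 ring double bonds give 6 π electrons. 6 = 4(1)+2, so ring D is aromatic (benzene ring).
Ring E has four sp³ carbons, so it is not fully conjugated — not aromatic (cyclohexane ring).
Ring F has a continuous p-orbital overlap around the ring; 3 ring double bonds give 6 π electrons. That satisfies 4n+2 with n=1, so ring F is aromatic (pyridazine).
Aromatic: B, C, D, F. Total: 4.

4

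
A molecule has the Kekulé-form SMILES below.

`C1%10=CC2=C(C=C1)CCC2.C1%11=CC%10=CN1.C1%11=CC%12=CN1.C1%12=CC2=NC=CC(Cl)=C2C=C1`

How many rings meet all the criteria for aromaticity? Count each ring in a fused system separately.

5

The SMILES encodes a six-membered carbon ring with three alternating C=C double bonds, fused to a saturated five-membered carbon ring; a five-membered ring of four carbons and one nitrogen bearing a hydrogen, with two C=C double bonds; a five-membered ring of four carbons and one nitrogen bearing a hydrogen, with two C=C double bonds; two fused six-membered rings, each with three alternating double bonds; one ring is all carbon and the other has one ring nitrogen.
The 6-membered ring is planar and fully conjugated; 3 ring double bonds give 6 π electrons. 6 = 4(1)+2, so it is aromatic (benzene ring).
The 5-membered ring has three sp³ carbons, so it is not fully conjugated — not aromatic (cyclopentane ring).
The 5-membered ring with one N–H is fully conjugated (every ring atom contributes a p orbital); 2 ring double bonds (4 π electrons) plus a heteroatom lone pair (2) give 6 π electrons. Since 6 = 4n+2 (n=1), it is aromatic (pyrrole).
The second 5-membered ring with one N–H has a continuous p-orbital overlap around the ring; 2 ring double bonds (4 π electrons) plus a heteroatom lone pair (2) give 6 π electrons. That satisfies 4n+2 with n=1, so it is aromatic (pyrrole).
The fused 6/6-membered bicyclic (with one nitrogen) is a single π system with 10 sp² atoms and 10 π electrons from ring double bonds. 10 = 4(2)+2, so the system is aromatic and both rings count as aromatic (quinoline).
5 of the 6 rings are aromatic. Total: 5.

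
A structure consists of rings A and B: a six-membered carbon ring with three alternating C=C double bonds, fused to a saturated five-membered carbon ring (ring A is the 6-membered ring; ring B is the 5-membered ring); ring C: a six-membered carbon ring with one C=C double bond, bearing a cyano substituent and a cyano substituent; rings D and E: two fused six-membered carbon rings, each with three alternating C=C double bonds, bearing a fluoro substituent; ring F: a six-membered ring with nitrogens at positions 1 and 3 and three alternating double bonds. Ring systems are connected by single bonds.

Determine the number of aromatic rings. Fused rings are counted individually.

4

Ring A has a continuous p-orbital overlap around the ring; 3 ring double bonds give 6 π electrons. 6 = 4(1)+2, so ring A is aromatic (benzene ring).
Ring B has three sp³ carbons, so it is not fully conjugated — not aromatic (cyclopentane ring).
Ring C has four sp³ carbons, so it is not fully conjugated — not aromatic (cyclohexene).
Rings D and E form a fused bicyclic system with 10 sp² atoms and 10 π electrons from ring double bonds. 10 = 4(2)+2, so the system is aromatic and both rings count as aromatic (naphthalene).
Ring F is planar and fully conjugated; 3 ring double bonds give 6 π electrons. That satisfies 4n+2 with n=1, so ring F is aromatic (pyrimidine).
Aromatic: A, D, E, F. Total: 4.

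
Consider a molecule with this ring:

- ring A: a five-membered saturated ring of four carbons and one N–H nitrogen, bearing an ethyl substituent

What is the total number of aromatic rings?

0

Ring A has only sp³ atoms, so it is not fully conjugated — not aromatic (pyrrolidine).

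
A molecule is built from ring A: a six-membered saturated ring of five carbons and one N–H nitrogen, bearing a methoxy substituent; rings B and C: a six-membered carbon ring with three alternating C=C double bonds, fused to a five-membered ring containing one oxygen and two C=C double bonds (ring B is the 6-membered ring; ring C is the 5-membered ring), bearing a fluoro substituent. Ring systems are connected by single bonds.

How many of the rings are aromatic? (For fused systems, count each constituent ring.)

Ring A has only sp³ atoms, so it is not fully conjugated — not aromatic (piperidine).
Rings B and C form a fused bicyclic system (with one oxygen) with 9 sp² atoms and 10 π electrons from ring double bonds plus a heteroatom lone pair. 10 = 4(2)+2, so the system is aromatic and both rings count as aromatic (benzofuran).
Aromatic: B, C. Total: 2.

2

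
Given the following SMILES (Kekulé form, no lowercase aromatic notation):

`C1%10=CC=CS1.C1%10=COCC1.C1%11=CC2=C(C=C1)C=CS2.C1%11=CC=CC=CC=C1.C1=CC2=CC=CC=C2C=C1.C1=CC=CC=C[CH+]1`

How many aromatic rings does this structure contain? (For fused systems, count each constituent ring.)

6

The SMILES encodes a five-membered ring of four carbons and one sulfur, with two C=C double bonds; a five-membered ring of four carbons and one oxygen, with one C=C double bond and two sp³ carbons; a six-membered carbon ring with three alternating C=C double bonds, fused to a five-membered ring containing one sulfur and two C=C double bonds; an eight-membered carbon ring with four alternating C=C double bonds; two fused six-membered carbon rings, each with three alternating C=C double bonds; a seven-membered all-carbon ring bearing a positive charge on one carbon, with three C=C double bonds.
The 5-membered ring with one sulfur has a continuous p-orbital overlap around the ring; 2 ring double bonds (4 π electrons) plus a heteroatom lone pair (2) give 6 π electrons. 6 = 4(1)+2, so it is aromatic (thiophene).
The 5-membered ring with one oxygen has two sp³ carbons, so it is not fully conjugated — not aromatic (2,3-dihydrofuran).
The fused 6/5-membered bicyclic (with one sulfur) is a single π system with 9 sp² atoms and 10 π electrons from ring double bonds plus a heteroatom lone pair. 10 = 4(2)+2, so the system is aromatic and both rings count as aromatic (benzothiophene).
The 8-membered ring has only sp² ring atoms; a planar conformation would have a fully conjugated π system of 8 electrons. But 8 = 4(2), which is 4n not 4n+2, so it is not aromatic (cyclooctatetraene) — cyclooctatetraene distorts into a non-planar tub to avoid antiaromaticity.
The fused 6/6-membered bicyclic is a single π system with 10 sp² atoms and 10 π electrons from ring double bonds. 10 = 4(2)+2, so the system is aromatic and both rings count as aromatic (naphthalene).
The 7-membered ring is planar and fully conjugated; 3 ring double bonds (6 π electrons) plus the carbocation's empty p orbital (0, but keeps the ring conjugated) give 6 π electrons. That satisfies 4n+2 with n=1, so it is aromatic (tropylium cation).
6 of the 8 rings are aromatic. Total: 6.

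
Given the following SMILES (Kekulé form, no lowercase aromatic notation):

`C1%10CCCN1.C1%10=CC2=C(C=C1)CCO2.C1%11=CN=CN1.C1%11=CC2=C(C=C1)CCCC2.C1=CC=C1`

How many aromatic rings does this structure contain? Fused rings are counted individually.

3

The SMILES encodes a five-membered saturated ring of four carbons and one N–H nitrogen; a six-membered carbon ring with three alternating C=C double bonds, fused to a five-membered ring containing one oxygen and two sp³ carbons; a five-membered ring with nitrogens at positions 1 and 3 (one bearing H, one in a C=N bond) and two double bonds; a six-membered carbon ring with three alternating C=C double bonds, fused to a saturated six-membered carbon ring; a four-membered carbon ring with two alternating C=C double bonds.
The 5-membered ring with one N–H has only sp³ atoms, so it is not fully conjugated — not aromatic (pyrrolidine).
The 6-membered ring is fully conjugated (every ring atom contributes a p orbital); 3 ring double bonds give 6 π electrons. That satisfies 4n+2 with n=1, so it is aromatic (benzene ring).
The 5-membered ring with one oxygen has two sp³ carbons, so it is not fully conjugated — not aromatic (oxolane ring).
The 5-membered ring with two nitrogens (one N–H, one =N–) is fully conjugated (every ring atom contributes a p orbital); 2 ring double bonds (4 π electrons) plus a heteroatom lone pair (2) give 6 π electrons. That satisfies 4n+2 with n=1, so it is aromatic (imidazole).
The second 6-membered ring is fully conjugated (every ring atom contributes a p orbital); 3 ring double bonds give 6 π electrons. Since 6 = 4n+2 (n=1), it is aromatic (benzene ring).
The third 6-membered ring has four sp³ carbons, so it is not fully conjugated — not aromatic (cyclohexane ring).
The 4-membered ring has only sp² ring atoms; a planar conformation would have a fully conjugated π system of 4 electrons. But 4 = 4(1), which is 4n not 4n+2, so it is not aromatic (cyclobutadiene) — cyclobutadiene is antiaromatic and distorts to a rectangle.
3 of the 7 rings are aromatic. Total: 3.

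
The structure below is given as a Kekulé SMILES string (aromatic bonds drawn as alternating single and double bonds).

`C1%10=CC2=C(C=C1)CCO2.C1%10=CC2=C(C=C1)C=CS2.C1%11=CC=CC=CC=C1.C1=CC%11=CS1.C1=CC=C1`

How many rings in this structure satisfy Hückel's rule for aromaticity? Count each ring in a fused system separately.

4

The SMILES encodes a six-membered carbon ring with three alternating C=C double bonds, fused to a five-membered ring containing one oxygen and two sp³ carbons; a six-membered carbon ring with three alternating C=C double bonds, fused to a five-membered ring containing one sulfur and two C=C double bonds; an eight-membered carbon ring with four alternating C=C double bonds; a five-membered ring of four carbons and one sulfur, with two C=C double bonds; a four-membered carbon ring with two alternating C=C double bonds.
The 6-membered ring has a continuous p-orbital overlap around the ring; 3 ring double bonds give 6 π electrons. 6 = 4(1)+2, so it is aromatic (benzene ring).
The 5-membered ring with one oxygen has two sp³ carbons, so it is not fully conjugated — not aromatic (oxolane ring).
The fused 6/5-membered bicyclic (with one sulfur) is a single π system with 9 sp² atoms and 10 π electrons from ring double bonds plus a heteroatom lone pair. 10 = 4(2)+2, so the system is aromatic and both rings count as aromatic (benzothiophene).
The 8-membered ring has only sp² ring atoms; a planar conformation would have a fully conjugated π system of 8 electrons. But 8 = 4(2), which is 4n not 4n+2, so it is not aromatic (cyclooctatetraene) — cyclooctatetraene distorts into a non-planar tub to avoid antiaromaticity.
The 5-membered ring with one sulfur has a continuous p-orbital overlap around the ring; 2 ring double bonds (4 π electrons) plus a heteroatom lone pair (2) give 6 π electrons. 6 = 4(1)+2, so it is aromatic (thiophene).
The 4-membered ring has only sp² ring atoms; a planar conformation would have a fully conjugated π system of 4 electrons. But 4 = 4(1), which is 4n not 4n+2, so it is not aromatic (cyclobutadiene) — cyclobutadiene is antiaromatic and distorts to a rectangle.
4 of the 7 rings are aromatic. Total: 4.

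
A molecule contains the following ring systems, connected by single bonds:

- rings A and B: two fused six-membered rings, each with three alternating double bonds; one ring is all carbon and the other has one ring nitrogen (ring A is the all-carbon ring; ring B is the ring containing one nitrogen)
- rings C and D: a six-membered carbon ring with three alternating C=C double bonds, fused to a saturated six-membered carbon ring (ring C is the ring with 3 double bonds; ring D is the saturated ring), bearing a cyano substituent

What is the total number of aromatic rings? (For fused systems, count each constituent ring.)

3

Rings A and B form a fused bicyclic system (with one nitrogen) with 10 sp² atoms and 10 π electrons from ring double bonds. 10 = 4(2)+2, so the system is aromatic and both rings count as aromatic (quinoline).
Ring C has a continuous p-orbital overlap around the ring; 3 ring double bonds give 6 π electrons. That satisfies 4n+2 with n=1, so ring C is aromatic (benzene ring).
Ring D has four sp³ carbons, so it is not fully conjugated — not aromatic (cyclohexane ring).
Aromatic: A, B, C. Total: 3.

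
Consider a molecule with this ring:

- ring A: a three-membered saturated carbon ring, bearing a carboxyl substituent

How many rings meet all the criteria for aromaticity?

Ring A has only sp³ atoms, so it is not fully conjugated — not aromatic (cyclopropane).

0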